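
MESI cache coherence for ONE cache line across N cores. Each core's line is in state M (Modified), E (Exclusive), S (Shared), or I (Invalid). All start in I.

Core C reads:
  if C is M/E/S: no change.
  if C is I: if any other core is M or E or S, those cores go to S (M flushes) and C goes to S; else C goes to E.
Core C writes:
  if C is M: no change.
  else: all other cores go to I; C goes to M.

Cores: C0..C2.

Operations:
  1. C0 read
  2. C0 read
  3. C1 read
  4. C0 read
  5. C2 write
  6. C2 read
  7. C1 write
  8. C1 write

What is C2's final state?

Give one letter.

Answer: I

Derivation:
Op 1: C0 read [C0 read from I: no other sharers -> C0=E (exclusive)] -> [E,I,I]
Op 2: C0 read [C0 read: already in E, no change] -> [E,I,I]
Op 3: C1 read [C1 read from I: others=['C0=E'] -> C1=S, others downsized to S] -> [S,S,I]
Op 4: C0 read [C0 read: already in S, no change] -> [S,S,I]
Op 5: C2 write [C2 write: invalidate ['C0=S', 'C1=S'] -> C2=M] -> [I,I,M]
Op 6: C2 read [C2 read: already in M, no change] -> [I,I,M]
Op 7: C1 write [C1 write: invalidate ['C2=M'] -> C1=M] -> [I,M,I]
Op 8: C1 write [C1 write: already M (modified), no change] -> [I,M,I]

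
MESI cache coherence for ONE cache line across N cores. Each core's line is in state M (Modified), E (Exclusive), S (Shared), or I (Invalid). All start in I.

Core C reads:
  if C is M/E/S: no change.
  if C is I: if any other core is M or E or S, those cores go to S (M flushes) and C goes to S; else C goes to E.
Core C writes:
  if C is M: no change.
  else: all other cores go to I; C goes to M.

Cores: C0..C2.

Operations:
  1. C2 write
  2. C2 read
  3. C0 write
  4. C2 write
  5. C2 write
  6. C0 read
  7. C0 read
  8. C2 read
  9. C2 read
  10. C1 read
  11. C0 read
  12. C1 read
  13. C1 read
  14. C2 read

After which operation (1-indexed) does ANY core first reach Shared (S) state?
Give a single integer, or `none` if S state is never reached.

Op 1: C2 write [C2 write: invalidate none -> C2=M] -> [I,I,M]
Op 2: C2 read [C2 read: already in M, no change] -> [I,I,M]
Op 3: C0 write [C0 write: invalidate ['C2=M'] -> C0=M] -> [M,I,I]
Op 4: C2 write [C2 write: invalidate ['C0=M'] -> C2=M] -> [I,I,M]
Op 5: C2 write [C2 write: already M (modified), no change] -> [I,I,M]
Op 6: C0 read [C0 read from I: others=['C2=M'] -> C0=S, others downsized to S] -> [S,I,S]
  -> First S state at op 6; remaining ops need not be traced.

Answer: 6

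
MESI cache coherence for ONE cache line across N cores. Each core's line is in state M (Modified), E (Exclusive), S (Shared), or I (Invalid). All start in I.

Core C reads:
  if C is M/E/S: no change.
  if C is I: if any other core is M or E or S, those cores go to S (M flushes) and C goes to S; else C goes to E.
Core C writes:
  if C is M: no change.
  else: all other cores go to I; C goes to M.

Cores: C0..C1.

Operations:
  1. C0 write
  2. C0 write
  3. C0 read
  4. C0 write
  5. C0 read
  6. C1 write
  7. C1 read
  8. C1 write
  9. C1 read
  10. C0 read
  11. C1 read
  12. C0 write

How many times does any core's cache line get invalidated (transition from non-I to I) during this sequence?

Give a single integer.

Op 1: C0 write [C0 write: invalidate none -> C0=M] -> [M,I] (invalidations this op: 0; running total: 0)
Op 2: C0 write [C0 write: already M (modified), no change] -> [M,I] (invalidations this op: 0; running total: 0)
Op 3: C0 read [C0 read: already in M, no change] -> [M,I] (invalidations this op: 0; running total: 0)
Op 4: C0 write [C0 write: already M (modified), no change] -> [M,I] (invalidations this op: 0; running total: 0)
Op 5: C0 read [C0 read: already in M, no change] -> [M,I] (invalidations this op: 0; running total: 0)
Op 6: C1 write [C1 write: invalidate ['C0=M'] -> C1=M] -> [I,M] (invalidations this op: 1; running total: 1)
Op 7: C1 read [C1 read: already in M, no change] -> [I,M] (invalidations this op: 0; running total: 1)
Op 8: C1 write [C1 write: already M (modified), no change] -> [I,M] (invalidations this op: 0; running total: 1)
Op 9: C1 read [C1 read: already in M, no change] -> [I,M] (invalidations this op: 0; running total: 1)
Op 10: C0 read [C0 read from I: others=['C1=M'] -> C0=S, others downsized to S] -> [S,S] (invalidations this op: 0; running total: 1)
Op 11: C1 read [C1 read: already in S, no change] -> [S,S] (invalidations this op: 0; running total: 1)
Op 12: C0 write [C0 write: invalidate ['C1=S'] -> C0=M] -> [M,I] (invalidations this op: 1; running total: 2)

Answer: 2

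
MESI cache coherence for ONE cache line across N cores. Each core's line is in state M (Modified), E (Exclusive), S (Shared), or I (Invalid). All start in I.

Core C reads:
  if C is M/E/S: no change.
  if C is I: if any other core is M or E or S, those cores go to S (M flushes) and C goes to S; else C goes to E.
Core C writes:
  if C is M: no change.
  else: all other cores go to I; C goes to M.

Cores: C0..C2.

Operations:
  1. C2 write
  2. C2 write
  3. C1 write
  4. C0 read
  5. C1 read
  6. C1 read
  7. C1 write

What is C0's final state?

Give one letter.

Answer: I

Derivation:
Op 1: C2 write [C2 write: invalidate none -> C2=M] -> [I,I,M]
Op 2: C2 write [C2 write: already M (modified), no change] -> [I,I,M]
Op 3: C1 write [C1 write: invalidate ['C2=M'] -> C1=M] -> [I,M,I]
Op 4: C0 read [C0 read from I: others=['C1=M'] -> C0=S, others downsized to S] -> [S,S,I]
Op 5: C1 read [C1 read: already in S, no change] -> [S,S,I]
Op 6: C1 read [C1 read: already in S, no change] -> [S,S,I]
Op 7: C1 write [C1 write: invalidate ['C0=S'] -> C1=M] -> [I,M,I]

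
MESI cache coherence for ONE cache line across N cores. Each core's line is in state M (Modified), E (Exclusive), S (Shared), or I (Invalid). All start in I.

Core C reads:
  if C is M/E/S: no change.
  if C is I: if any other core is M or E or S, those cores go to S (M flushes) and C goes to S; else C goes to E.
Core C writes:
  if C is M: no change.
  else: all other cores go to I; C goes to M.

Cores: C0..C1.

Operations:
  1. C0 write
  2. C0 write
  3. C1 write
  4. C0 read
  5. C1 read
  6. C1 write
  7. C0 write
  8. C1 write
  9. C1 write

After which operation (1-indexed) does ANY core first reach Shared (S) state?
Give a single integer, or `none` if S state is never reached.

Answer: 4

Derivation:
Op 1: C0 write [C0 write: invalidate none -> C0=M] -> [M,I]
Op 2: C0 write [C0 write: already M (modified), no change] -> [M,I]
Op 3: C1 write [C1 write: invalidate ['C0=M'] -> C1=M] -> [I,M]
Op 4: C0 read [C0 read from I: others=['C1=M'] -> C0=S, others downsized to S] -> [S,S]
  -> First S state at op 4; remaining ops need not be traced.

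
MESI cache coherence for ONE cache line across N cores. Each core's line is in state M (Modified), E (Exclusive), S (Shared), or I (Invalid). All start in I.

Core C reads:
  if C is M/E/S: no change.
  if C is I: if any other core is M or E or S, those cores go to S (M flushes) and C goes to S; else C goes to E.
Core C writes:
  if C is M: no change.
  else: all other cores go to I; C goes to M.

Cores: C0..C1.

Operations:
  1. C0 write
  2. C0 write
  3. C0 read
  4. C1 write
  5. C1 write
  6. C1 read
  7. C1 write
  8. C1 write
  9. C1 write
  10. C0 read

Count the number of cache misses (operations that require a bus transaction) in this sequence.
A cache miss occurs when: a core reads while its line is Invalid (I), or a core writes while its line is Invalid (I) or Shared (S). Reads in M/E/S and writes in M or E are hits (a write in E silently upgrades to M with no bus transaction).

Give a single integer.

Op 1: C0 write [C0 write: invalidate none -> C0=M] -> [M,I] [MISS #1: write from I]
Op 2: C0 write [C0 write: already M (modified), no change] -> [M,I] [hit: write from M]
Op 3: C0 read [C0 read: already in M, no change] -> [M,I] [hit: read from M]
Op 4: C1 write [C1 write: invalidate ['C0=M'] -> C1=M] -> [I,M] [MISS #2: write from I]
Op 5: C1 write [C1 write: already M (modified), no change] -> [I,M] [hit: write from M]
Op 6: C1 read [C1 read: already in M, no change] -> [I,M] [hit: read from M]
Op 7: C1 write [C1 write: already M (modified), no change] -> [I,M] [hit: write from M]
Op 8: C1 write [C1 write: already M (modified), no change] -> [I,M] [hit: write from M]
Op 9: C1 write [C1 write: already M (modified), no change] -> [I,M] [hit: write from M]
Op 10: C0 read [C0 read from I: others=['C1=M'] -> C0=S, others downsized to S] -> [S,S] [MISS #3: read from I]

Answer: 3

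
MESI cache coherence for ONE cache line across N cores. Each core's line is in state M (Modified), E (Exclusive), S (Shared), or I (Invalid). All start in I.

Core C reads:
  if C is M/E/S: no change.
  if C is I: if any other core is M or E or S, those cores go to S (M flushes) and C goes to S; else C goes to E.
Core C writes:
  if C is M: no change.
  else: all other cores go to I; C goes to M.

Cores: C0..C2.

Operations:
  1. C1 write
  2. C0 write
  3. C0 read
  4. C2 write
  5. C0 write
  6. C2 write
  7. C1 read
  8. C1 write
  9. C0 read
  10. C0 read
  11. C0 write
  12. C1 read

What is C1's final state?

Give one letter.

Answer: S

Derivation:
Op 1: C1 write [C1 write: invalidate none -> C1=M] -> [I,M,I]
Op 2: C0 write [C0 write: invalidate ['C1=M'] -> C0=M] -> [M,I,I]
Op 3: C0 read [C0 read: already in M, no change] -> [M,I,I]
Op 4: C2 write [C2 write: invalidate ['C0=M'] -> C2=M] -> [I,I,M]
Op 5: C0 write [C0 write: invalidate ['C2=M'] -> C0=M] -> [M,I,I]
Op 6: C2 write [C2 write: invalidate ['C0=M'] -> C2=M] -> [I,I,M]
Op 7: C1 read [C1 read from I: others=['C2=M'] -> C1=S, others downsized to S] -> [I,S,S]
Op 8: C1 write [C1 write: invalidate ['C2=S'] -> C1=M] -> [I,M,I]
Op 9: C0 read [C0 read from I: others=['C1=M'] -> C0=S, others downsized to S] -> [S,S,I]
Op 10: C0 read [C0 read: already in S, no change] -> [S,S,I]
Op 11: C0 write [C0 write: invalidate ['C1=S'] -> C0=M] -> [M,I,I]
Op 12: C1 read [C1 read from I: others=['C0=M'] -> C1=S, others downsized to S] -> [S,S,I]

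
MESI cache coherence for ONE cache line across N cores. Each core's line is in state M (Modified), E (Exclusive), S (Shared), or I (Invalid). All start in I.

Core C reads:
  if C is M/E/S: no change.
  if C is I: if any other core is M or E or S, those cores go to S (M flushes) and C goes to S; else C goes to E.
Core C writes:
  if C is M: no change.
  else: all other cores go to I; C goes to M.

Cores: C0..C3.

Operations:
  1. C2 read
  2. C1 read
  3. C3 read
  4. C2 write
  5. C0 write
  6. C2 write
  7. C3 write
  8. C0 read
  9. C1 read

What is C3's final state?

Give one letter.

Answer: S

Derivation:
Op 1: C2 read [C2 read from I: no other sharers -> C2=E (exclusive)] -> [I,I,E,I]
Op 2: C1 read [C1 read from I: others=['C2=E'] -> C1=S, others downsized to S] -> [I,S,S,I]
Op 3: C3 read [C3 read from I: others=['C1=S', 'C2=S'] -> C3=S, others downsized to S] -> [I,S,S,S]
Op 4: C2 write [C2 write: invalidate ['C1=S', 'C3=S'] -> C2=M] -> [I,I,M,I]
Op 5: C0 write [C0 write: invalidate ['C2=M'] -> C0=M] -> [M,I,I,I]
Op 6: C2 write [C2 write: invalidate ['C0=M'] -> C2=M] -> [I,I,M,I]
Op 7: C3 write [C3 write: invalidate ['C2=M'] -> C3=M] -> [I,I,I,M]
Op 8: C0 read [C0 read from I: others=['C3=M'] -> C0=S, others downsized to S] -> [S,I,I,S]
Op 9: C1 read [C1 read from I: others=['C0=S', 'C3=S'] -> C1=S, others downsized to S] -> [S,S,I,S]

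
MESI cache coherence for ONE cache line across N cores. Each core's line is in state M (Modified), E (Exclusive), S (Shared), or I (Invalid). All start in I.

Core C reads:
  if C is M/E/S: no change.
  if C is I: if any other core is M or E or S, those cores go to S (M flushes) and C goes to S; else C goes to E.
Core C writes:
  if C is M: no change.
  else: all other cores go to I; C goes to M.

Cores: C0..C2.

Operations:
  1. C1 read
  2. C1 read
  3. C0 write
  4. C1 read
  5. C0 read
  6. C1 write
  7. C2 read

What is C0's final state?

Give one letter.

Op 1: C1 read [C1 read from I: no other sharers -> C1=E (exclusive)] -> [I,E,I]
Op 2: C1 read [C1 read: already in E, no change] -> [I,E,I]
Op 3: C0 write [C0 write: invalidate ['C1=E'] -> C0=M] -> [M,I,I]
Op 4: C1 read [C1 read from I: others=['C0=M'] -> C1=S, others downsized to S] -> [S,S,I]
Op 5: C0 read [C0 read: already in S, no change] -> [S,S,I]
Op 6: C1 write [C1 write: invalidate ['C0=S'] -> C1=M] -> [I,M,I]
Op 7: C2 read [C2 read from I: others=['C1=M'] -> C2=S, others downsized to S] -> [I,S,S]

Answer: I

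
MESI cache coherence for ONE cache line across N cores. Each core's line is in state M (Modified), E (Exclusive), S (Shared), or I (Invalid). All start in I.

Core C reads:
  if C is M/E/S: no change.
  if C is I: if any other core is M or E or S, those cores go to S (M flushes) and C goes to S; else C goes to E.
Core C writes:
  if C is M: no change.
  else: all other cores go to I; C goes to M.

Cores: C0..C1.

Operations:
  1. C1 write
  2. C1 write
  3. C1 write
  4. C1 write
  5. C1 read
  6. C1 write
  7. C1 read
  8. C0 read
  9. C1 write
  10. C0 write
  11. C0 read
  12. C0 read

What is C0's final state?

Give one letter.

Answer: M

Derivation:
Op 1: C1 write [C1 write: invalidate none -> C1=M] -> [I,M]
Op 2: C1 write [C1 write: already M (modified), no change] -> [I,M]
Op 3: C1 write [C1 write: already M (modified), no change] -> [I,M]
Op 4: C1 write [C1 write: already M (modified), no change] -> [I,M]
Op 5: C1 read [C1 read: already in M, no change] -> [I,M]
Op 6: C1 write [C1 write: already M (modified), no change] -> [I,M]
Op 7: C1 read [C1 read: already in M, no change] -> [I,M]
Op 8: C0 read [C0 read from I: others=['C1=M'] -> C0=S, others downsized to S] -> [S,S]
Op 9: C1 write [C1 write: invalidate ['C0=S'] -> C1=M] -> [I,M]
Op 10: C0 write [C0 write: invalidate ['C1=M'] -> C0=M] -> [M,I]
Op 11: C0 read [C0 read: already in M, no change] -> [M,I]
Op 12: C0 read [C0 read: already in M, no change] -> [M,I]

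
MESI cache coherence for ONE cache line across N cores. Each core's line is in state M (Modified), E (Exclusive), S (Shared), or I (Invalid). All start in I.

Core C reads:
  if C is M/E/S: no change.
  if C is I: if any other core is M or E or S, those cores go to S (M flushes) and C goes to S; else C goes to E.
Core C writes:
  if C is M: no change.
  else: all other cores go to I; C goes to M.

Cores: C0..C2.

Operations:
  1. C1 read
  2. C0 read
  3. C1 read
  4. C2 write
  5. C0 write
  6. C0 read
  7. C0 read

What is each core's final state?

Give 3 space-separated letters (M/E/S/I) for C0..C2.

Op 1: C1 read [C1 read from I: no other sharers -> C1=E (exclusive)] -> [I,E,I]
Op 2: C0 read [C0 read from I: others=['C1=E'] -> C0=S, others downsized to S] -> [S,S,I]
Op 3: C1 read [C1 read: already in S, no change] -> [S,S,I]
Op 4: C2 write [C2 write: invalidate ['C0=S', 'C1=S'] -> C2=M] -> [I,I,M]
Op 5: C0 write [C0 write: invalidate ['C2=M'] -> C0=M] -> [M,I,I]
Op 6: C0 read [C0 read: already in M, no change] -> [M,I,I]
Op 7: C0 read [C0 read: already in M, no change] -> [M,I,I]

Answer: M I I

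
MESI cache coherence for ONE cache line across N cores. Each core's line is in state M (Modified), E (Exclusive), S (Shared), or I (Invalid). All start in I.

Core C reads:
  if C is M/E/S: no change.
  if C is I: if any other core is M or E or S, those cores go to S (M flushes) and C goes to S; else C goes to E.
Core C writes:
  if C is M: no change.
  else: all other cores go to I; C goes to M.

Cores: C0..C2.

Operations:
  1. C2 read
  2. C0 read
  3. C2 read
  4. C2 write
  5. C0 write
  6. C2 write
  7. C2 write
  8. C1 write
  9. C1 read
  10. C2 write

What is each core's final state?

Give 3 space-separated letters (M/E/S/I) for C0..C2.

Op 1: C2 read [C2 read from I: no other sharers -> C2=E (exclusive)] -> [I,I,E]
Op 2: C0 read [C0 read from I: others=['C2=E'] -> C0=S, others downsized to S] -> [S,I,S]
Op 3: C2 read [C2 read: already in S, no change] -> [S,I,S]
Op 4: C2 write [C2 write: invalidate ['C0=S'] -> C2=M] -> [I,I,M]
Op 5: C0 write [C0 write: invalidate ['C2=M'] -> C0=M] -> [M,I,I]
Op 6: C2 write [C2 write: invalidate ['C0=M'] -> C2=M] -> [I,I,M]
Op 7: C2 write [C2 write: already M (modified), no change] -> [I,I,M]
Op 8: C1 write [C1 write: invalidate ['C2=M'] -> C1=M] -> [I,M,I]
Op 9: C1 read [C1 read: already in M, no change] -> [I,M,I]
Op 10: C2 write [C2 write: invalidate ['C1=M'] -> C2=M] -> [I,I,M]

Answer: I I M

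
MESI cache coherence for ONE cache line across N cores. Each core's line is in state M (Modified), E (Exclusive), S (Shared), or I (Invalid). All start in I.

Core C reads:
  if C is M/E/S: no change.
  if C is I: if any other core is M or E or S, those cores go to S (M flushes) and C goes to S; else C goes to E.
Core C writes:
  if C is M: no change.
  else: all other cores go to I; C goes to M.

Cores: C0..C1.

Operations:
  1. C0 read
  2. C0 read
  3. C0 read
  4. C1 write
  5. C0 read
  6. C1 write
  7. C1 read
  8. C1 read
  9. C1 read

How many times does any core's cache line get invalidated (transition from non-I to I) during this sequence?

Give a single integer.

Answer: 2

Derivation:
Op 1: C0 read [C0 read from I: no other sharers -> C0=E (exclusive)] -> [E,I] (invalidations this op: 0; running total: 0)
Op 2: C0 read [C0 read: already in E, no change] -> [E,I] (invalidations this op: 0; running total: 0)
Op 3: C0 read [C0 read: already in E, no change] -> [E,I] (invalidations this op: 0; running total: 0)
Op 4: C1 write [C1 write: invalidate ['C0=E'] -> C1=M] -> [I,M] (invalidations this op: 1; running total: 1)
Op 5: C0 read [C0 read from I: others=['C1=M'] -> C0=S, others downsized to S] -> [S,S] (invalidations this op: 0; running total: 1)
Op 6: C1 write [C1 write: invalidate ['C0=S'] -> C1=M] -> [I,M] (invalidations this op: 1; running total: 2)
Op 7: C1 read [C1 read: already in M, no change] -> [I,M] (invalidations this op: 0; running total: 2)
Op 8: C1 read [C1 read: already in M, no change] -> [I,M] (invalidations this op: 0; running total: 2)
Op 9: C1 read [C1 read: already in M, no change] -> [I,M] (invalidations this op: 0; running total: 2)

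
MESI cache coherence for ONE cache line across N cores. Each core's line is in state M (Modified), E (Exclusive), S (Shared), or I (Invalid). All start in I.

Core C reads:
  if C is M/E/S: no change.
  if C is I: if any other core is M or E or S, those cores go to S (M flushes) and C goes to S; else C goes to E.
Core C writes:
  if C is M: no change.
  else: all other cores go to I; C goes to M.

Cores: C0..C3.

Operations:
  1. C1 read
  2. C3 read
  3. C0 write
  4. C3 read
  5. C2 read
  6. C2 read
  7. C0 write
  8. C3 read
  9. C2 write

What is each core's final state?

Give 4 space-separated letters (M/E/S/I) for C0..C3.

Answer: I I M I

Derivation:
Op 1: C1 read [C1 read from I: no other sharers -> C1=E (exclusive)] -> [I,E,I,I]
Op 2: C3 read [C3 read from I: others=['C1=E'] -> C3=S, others downsized to S] -> [I,S,I,S]
Op 3: C0 write [C0 write: invalidate ['C1=S', 'C3=S'] -> C0=M] -> [M,I,I,I]
Op 4: C3 read [C3 read from I: others=['C0=M'] -> C3=S, others downsized to S] -> [S,I,I,S]
Op 5: C2 read [C2 read from I: others=['C0=S', 'C3=S'] -> C2=S, others downsized to S] -> [S,I,S,S]
Op 6: C2 read [C2 read: already in S, no change] -> [S,I,S,S]
Op 7: C0 write [C0 write: invalidate ['C2=S', 'C3=S'] -> C0=M] -> [M,I,I,I]
Op 8: C3 read [C3 read from I: others=['C0=M'] -> C3=S, others downsized to S] -> [S,I,I,S]
Op 9: C2 write [C2 write: invalidate ['C0=S', 'C3=S'] -> C2=M] -> [I,I,M,I]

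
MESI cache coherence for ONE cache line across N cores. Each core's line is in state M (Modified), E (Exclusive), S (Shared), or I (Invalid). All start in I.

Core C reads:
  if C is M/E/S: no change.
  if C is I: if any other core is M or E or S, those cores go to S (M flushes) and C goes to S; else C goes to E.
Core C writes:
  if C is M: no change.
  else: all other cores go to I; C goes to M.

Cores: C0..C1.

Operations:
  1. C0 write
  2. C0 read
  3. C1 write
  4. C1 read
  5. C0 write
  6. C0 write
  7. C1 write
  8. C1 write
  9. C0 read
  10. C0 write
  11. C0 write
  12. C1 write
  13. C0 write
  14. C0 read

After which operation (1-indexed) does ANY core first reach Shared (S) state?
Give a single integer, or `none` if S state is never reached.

Answer: 9

Derivation:
Op 1: C0 write [C0 write: invalidate none -> C0=M] -> [M,I]
Op 2: C0 read [C0 read: already in M, no change] -> [M,I]
Op 3: C1 write [C1 write: invalidate ['C0=M'] -> C1=M] -> [I,M]
Op 4: C1 read [C1 read: already in M, no change] -> [I,M]
Op 5: C0 write [C0 write: invalidate ['C1=M'] -> C0=M] -> [M,I]
Op 6: C0 write [C0 write: already M (modified), no change] -> [M,I]
Op 7: C1 write [C1 write: invalidate ['C0=M'] -> C1=M] -> [I,M]
Op 8: C1 write [C1 write: already M (modified), no change] -> [I,M]
Op 9: C0 read [C0 read from I: others=['C1=M'] -> C0=S, others downsized to S] -> [S,S]
  -> First S state at op 9; remaining ops need not be traced.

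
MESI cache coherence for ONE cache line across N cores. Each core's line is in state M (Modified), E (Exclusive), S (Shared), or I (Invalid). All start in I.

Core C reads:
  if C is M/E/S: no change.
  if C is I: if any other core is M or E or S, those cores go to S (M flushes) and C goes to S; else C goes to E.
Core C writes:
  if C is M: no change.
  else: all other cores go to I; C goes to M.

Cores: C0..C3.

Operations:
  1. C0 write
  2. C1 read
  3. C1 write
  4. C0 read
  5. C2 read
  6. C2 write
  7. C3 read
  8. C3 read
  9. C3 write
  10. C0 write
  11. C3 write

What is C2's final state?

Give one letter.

Op 1: C0 write [C0 write: invalidate none -> C0=M] -> [M,I,I,I]
Op 2: C1 read [C1 read from I: others=['C0=M'] -> C1=S, others downsized to S] -> [S,S,I,I]
Op 3: C1 write [C1 write: invalidate ['C0=S'] -> C1=M] -> [I,M,I,I]
Op 4: C0 read [C0 read from I: others=['C1=M'] -> C0=S, others downsized to S] -> [S,S,I,I]
Op 5: C2 read [C2 read from I: others=['C0=S', 'C1=S'] -> C2=S, others downsized to S] -> [S,S,S,I]
Op 6: C2 write [C2 write: invalidate ['C0=S', 'C1=S'] -> C2=M] -> [I,I,M,I]
Op 7: C3 read [C3 read from I: others=['C2=M'] -> C3=S, others downsized to S] -> [I,I,S,S]
Op 8: C3 read [C3 read: already in S, no change] -> [I,I,S,S]
Op 9: C3 write [C3 write: invalidate ['C2=S'] -> C3=M] -> [I,I,I,M]
Op 10: C0 write [C0 write: invalidate ['C3=M'] -> C0=M] -> [M,I,I,I]
Op 11: C3 write [C3 write: invalidate ['C0=M'] -> C3=M] -> [I,I,I,M]

Answer: I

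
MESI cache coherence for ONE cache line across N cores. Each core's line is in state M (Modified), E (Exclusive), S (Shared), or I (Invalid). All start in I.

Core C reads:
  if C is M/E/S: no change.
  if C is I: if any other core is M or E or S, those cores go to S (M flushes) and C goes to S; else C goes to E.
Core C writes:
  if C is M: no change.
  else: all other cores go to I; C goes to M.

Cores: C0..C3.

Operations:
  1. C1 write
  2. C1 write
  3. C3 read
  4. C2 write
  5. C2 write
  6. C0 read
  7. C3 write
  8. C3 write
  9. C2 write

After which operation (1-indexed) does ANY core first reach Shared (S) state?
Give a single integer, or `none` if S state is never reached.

Op 1: C1 write [C1 write: invalidate none -> C1=M] -> [I,M,I,I]
Op 2: C1 write [C1 write: already M (modified), no change] -> [I,M,I,I]
Op 3: C3 read [C3 read from I: others=['C1=M'] -> C3=S, others downsized to S] -> [I,S,I,S]
  -> First S state at op 3; remaining ops need not be traced.

Answer: 3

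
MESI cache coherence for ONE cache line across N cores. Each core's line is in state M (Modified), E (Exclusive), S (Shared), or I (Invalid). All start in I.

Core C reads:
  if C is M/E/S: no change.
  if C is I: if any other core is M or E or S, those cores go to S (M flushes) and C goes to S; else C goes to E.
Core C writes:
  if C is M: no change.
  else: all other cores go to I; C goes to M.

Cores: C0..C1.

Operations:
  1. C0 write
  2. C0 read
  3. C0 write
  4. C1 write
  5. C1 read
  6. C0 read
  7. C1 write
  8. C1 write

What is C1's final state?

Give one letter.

Answer: M

Derivation:
Op 1: C0 write [C0 write: invalidate none -> C0=M] -> [M,I]
Op 2: C0 read [C0 read: already in M, no change] -> [M,I]
Op 3: C0 write [C0 write: already M (modified), no change] -> [M,I]
Op 4: C1 write [C1 write: invalidate ['C0=M'] -> C1=M] -> [I,M]
Op 5: C1 read [C1 read: already in M, no change] -> [I,M]
Op 6: C0 read [C0 read from I: others=['C1=M'] -> C0=S, others downsized to S] -> [S,S]
Op 7: C1 write [C1 write: invalidate ['C0=S'] -> C1=M] -> [I,M]
Op 8: C1 write [C1 write: already M (modified), no change] -> [I,M]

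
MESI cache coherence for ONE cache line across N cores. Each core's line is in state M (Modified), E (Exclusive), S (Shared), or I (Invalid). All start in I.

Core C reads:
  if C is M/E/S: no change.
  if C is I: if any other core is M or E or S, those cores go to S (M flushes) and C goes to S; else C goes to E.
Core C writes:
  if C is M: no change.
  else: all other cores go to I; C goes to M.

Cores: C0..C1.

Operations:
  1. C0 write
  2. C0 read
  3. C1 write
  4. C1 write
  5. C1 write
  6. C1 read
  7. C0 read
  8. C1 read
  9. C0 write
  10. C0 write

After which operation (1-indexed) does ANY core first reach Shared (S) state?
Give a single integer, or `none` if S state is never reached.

Answer: 7

Derivation:
Op 1: C0 write [C0 write: invalidate none -> C0=M] -> [M,I]
Op 2: C0 read [C0 read: already in M, no change] -> [M,I]
Op 3: C1 write [C1 write: invalidate ['C0=M'] -> C1=M] -> [I,M]
Op 4: C1 write [C1 write: already M (modified), no change] -> [I,M]
Op 5: C1 write [C1 write: already M (modified), no change] -> [I,M]
Op 6: C1 read [C1 read: already in M, no change] -> [I,M]
Op 7: C0 read [C0 read from I: others=['C1=M'] -> C0=S, others downsized to S] -> [S,S]
  -> First S state at op 7; remaining ops need not be traced.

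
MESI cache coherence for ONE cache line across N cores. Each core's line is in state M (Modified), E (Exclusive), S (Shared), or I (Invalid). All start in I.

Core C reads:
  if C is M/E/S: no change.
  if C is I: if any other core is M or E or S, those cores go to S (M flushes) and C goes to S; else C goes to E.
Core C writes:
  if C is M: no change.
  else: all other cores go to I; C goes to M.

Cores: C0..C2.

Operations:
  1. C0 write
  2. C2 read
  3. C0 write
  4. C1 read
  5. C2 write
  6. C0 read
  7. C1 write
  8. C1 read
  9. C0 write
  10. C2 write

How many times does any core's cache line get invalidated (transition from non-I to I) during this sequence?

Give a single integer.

Op 1: C0 write [C0 write: invalidate none -> C0=M] -> [M,I,I] (invalidations this op: 0; running total: 0)
Op 2: C2 read [C2 read from I: others=['C0=M'] -> C2=S, others downsized to S] -> [S,I,S] (invalidations this op: 0; running total: 0)
Op 3: C0 write [C0 write: invalidate ['C2=S'] -> C0=M] -> [M,I,I] (invalidations this op: 1; running total: 1)
Op 4: C1 read [C1 read from I: others=['C0=M'] -> C1=S, others downsized to S] -> [S,S,I] (invalidations this op: 0; running total: 1)
Op 5: C2 write [C2 write: invalidate ['C0=S', 'C1=S'] -> C2=M] -> [I,I,M] (invalidations this op: 2; running total: 3)
Op 6: C0 read [C0 read from I: others=['C2=M'] -> C0=S, others downsized to S] -> [S,I,S] (invalidations this op: 0; running total: 3)
Op 7: C1 write [C1 write: invalidate ['C0=S', 'C2=S'] -> C1=M] -> [I,M,I] (invalidations this op: 2; running total: 5)
Op 8: C1 read [C1 read: already in M, no change] -> [I,M,I] (invalidations this op: 0; running total: 5)
Op 9: C0 write [C0 write: invalidate ['C1=M'] -> C0=M] -> [M,I,I] (invalidations this op: 1; running total: 6)
Op 10: C2 write [C2 write: invalidate ['C0=M'] -> C2=M] -> [I,I,M] (invalidations this op: 1; running total: 7)

Answer: 7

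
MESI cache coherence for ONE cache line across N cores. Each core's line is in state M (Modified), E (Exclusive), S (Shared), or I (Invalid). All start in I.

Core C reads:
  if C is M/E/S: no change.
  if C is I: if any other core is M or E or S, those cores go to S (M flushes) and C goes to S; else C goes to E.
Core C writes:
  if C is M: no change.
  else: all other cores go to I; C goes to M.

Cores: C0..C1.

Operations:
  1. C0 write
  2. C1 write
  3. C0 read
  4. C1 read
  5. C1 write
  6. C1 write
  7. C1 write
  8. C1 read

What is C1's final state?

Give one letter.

Op 1: C0 write [C0 write: invalidate none -> C0=M] -> [M,I]
Op 2: C1 write [C1 write: invalidate ['C0=M'] -> C1=M] -> [I,M]
Op 3: C0 read [C0 read from I: others=['C1=M'] -> C0=S, others downsized to S] -> [S,S]
Op 4: C1 read [C1 read: already in S, no change] -> [S,S]
Op 5: C1 write [C1 write: invalidate ['C0=S'] -> C1=M] -> [I,M]
Op 6: C1 write [C1 write: already M (modified), no change] -> [I,M]
Op 7: C1 write [C1 write: already M (modified), no change] -> [I,M]
Op 8: C1 read [C1 read: already in M, no change] -> [I,M]

Answer: M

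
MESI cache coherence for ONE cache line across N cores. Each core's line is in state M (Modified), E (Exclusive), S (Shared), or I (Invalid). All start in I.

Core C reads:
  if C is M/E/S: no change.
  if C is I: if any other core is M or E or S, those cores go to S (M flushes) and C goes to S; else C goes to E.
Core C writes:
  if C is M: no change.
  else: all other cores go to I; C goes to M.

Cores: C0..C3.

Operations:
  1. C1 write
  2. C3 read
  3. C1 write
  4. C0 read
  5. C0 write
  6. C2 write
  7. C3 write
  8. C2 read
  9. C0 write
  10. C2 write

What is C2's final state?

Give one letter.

Op 1: C1 write [C1 write: invalidate none -> C1=M] -> [I,M,I,I]
Op 2: C3 read [C3 read from I: others=['C1=M'] -> C3=S, others downsized to S] -> [I,S,I,S]
Op 3: C1 write [C1 write: invalidate ['C3=S'] -> C1=M] -> [I,M,I,I]
Op 4: C0 read [C0 read from I: others=['C1=M'] -> C0=S, others downsized to S] -> [S,S,I,I]
Op 5: C0 write [C0 write: invalidate ['C1=S'] -> C0=M] -> [M,I,I,I]
Op 6: C2 write [C2 write: invalidate ['C0=M'] -> C2=M] -> [I,I,M,I]
Op 7: C3 write [C3 write: invalidate ['C2=M'] -> C3=M] -> [I,I,I,M]
Op 8: C2 read [C2 read from I: others=['C3=M'] -> C2=S, others downsized to S] -> [I,I,S,S]
Op 9: C0 write [C0 write: invalidate ['C2=S', 'C3=S'] -> C0=M] -> [M,I,I,I]
Op 10: C2 write [C2 write: invalidate ['C0=M'] -> C2=M] -> [I,I,M,I]

Answer: M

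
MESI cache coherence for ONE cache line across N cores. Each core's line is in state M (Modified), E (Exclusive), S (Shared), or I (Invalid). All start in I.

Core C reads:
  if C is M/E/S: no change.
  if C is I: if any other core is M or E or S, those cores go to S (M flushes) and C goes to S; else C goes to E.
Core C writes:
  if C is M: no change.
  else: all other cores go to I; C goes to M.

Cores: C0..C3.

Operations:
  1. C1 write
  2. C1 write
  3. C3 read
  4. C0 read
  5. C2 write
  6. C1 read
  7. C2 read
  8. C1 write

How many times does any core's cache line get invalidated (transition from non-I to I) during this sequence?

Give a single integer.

Op 1: C1 write [C1 write: invalidate none -> C1=M] -> [I,M,I,I] (invalidations this op: 0; running total: 0)
Op 2: C1 write [C1 write: already M (modified), no change] -> [I,M,I,I] (invalidations this op: 0; running total: 0)
Op 3: C3 read [C3 read from I: others=['C1=M'] -> C3=S, others downsized to S] -> [I,S,I,S] (invalidations this op: 0; running total: 0)
Op 4: C0 read [C0 read from I: others=['C1=S', 'C3=S'] -> C0=S, others downsized to S] -> [S,S,I,S] (invalidations this op: 0; running total: 0)
Op 5: C2 write [C2 write: invalidate ['C0=S', 'C1=S', 'C3=S'] -> C2=M] -> [I,I,M,I] (invalidations this op: 3; running total: 3)
Op 6: C1 read [C1 read from I: others=['C2=M'] -> C1=S, others downsized to S] -> [I,S,S,I] (invalidations this op: 0; running total: 3)
Op 7: C2 read [C2 read: already in S, no change] -> [I,S,S,I] (invalidations this op: 0; running total: 3)
Op 8: C1 write [C1 write: invalidate ['C2=S'] -> C1=M] -> [I,M,I,I] (invalidations this op: 1; running total: 4)

Answer: 4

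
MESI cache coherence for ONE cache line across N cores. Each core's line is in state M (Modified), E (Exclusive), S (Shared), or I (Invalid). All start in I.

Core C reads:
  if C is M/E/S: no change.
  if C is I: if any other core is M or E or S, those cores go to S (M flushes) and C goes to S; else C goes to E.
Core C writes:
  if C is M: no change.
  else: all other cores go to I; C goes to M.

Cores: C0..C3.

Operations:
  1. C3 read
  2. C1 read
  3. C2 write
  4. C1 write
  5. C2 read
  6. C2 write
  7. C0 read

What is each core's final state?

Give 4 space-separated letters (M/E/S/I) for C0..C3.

Op 1: C3 read [C3 read from I: no other sharers -> C3=E (exclusive)] -> [I,I,I,E]
Op 2: C1 read [C1 read from I: others=['C3=E'] -> C1=S, others downsized to S] -> [I,S,I,S]
Op 3: C2 write [C2 write: invalidate ['C1=S', 'C3=S'] -> C2=M] -> [I,I,M,I]
Op 4: C1 write [C1 write: invalidate ['C2=M'] -> C1=M] -> [I,M,I,I]
Op 5: C2 read [C2 read from I: others=['C1=M'] -> C2=S, others downsized to S] -> [I,S,S,I]
Op 6: C2 write [C2 write: invalidate ['C1=S'] -> C2=M] -> [I,I,M,I]
Op 7: C0 read [C0 read from I: others=['C2=M'] -> C0=S, others downsized to S] -> [S,I,S,I]

Answer: S I S I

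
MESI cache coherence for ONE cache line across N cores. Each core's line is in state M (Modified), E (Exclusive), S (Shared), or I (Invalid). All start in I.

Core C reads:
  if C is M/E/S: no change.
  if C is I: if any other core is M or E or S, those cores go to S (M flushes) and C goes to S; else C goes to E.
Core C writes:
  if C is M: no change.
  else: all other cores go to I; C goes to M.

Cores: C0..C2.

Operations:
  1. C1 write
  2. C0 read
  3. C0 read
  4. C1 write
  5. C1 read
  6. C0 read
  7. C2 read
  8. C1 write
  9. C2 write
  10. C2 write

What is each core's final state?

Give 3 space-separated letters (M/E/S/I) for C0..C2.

Op 1: C1 write [C1 write: invalidate none -> C1=M] -> [I,M,I]
Op 2: C0 read [C0 read from I: others=['C1=M'] -> C0=S, others downsized to S] -> [S,S,I]
Op 3: C0 read [C0 read: already in S, no change] -> [S,S,I]
Op 4: C1 write [C1 write: invalidate ['C0=S'] -> C1=M] -> [I,M,I]
Op 5: C1 read [C1 read: already in M, no change] -> [I,M,I]
Op 6: C0 read [C0 read from I: others=['C1=M'] -> C0=S, others downsized to S] -> [S,S,I]
Op 7: C2 read [C2 read from I: others=['C0=S', 'C1=S'] -> C2=S, others downsized to S] -> [S,S,S]
Op 8: C1 write [C1 write: invalidate ['C0=S', 'C2=S'] -> C1=M] -> [I,M,I]
Op 9: C2 write [C2 write: invalidate ['C1=M'] -> C2=M] -> [I,I,M]
Op 10: C2 write [C2 write: already M (modified), no change] -> [I,I,M]

Answer: I I M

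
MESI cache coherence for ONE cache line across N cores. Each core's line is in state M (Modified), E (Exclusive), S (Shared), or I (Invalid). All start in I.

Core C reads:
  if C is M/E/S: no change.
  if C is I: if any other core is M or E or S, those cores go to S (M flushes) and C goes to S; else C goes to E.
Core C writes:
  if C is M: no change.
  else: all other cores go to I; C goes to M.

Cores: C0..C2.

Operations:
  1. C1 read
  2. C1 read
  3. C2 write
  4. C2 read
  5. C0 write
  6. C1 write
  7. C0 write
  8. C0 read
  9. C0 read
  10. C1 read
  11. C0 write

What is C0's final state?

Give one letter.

Answer: M

Derivation:
Op 1: C1 read [C1 read from I: no other sharers -> C1=E (exclusive)] -> [I,E,I]
Op 2: C1 read [C1 read: already in E, no change] -> [I,E,I]
Op 3: C2 write [C2 write: invalidate ['C1=E'] -> C2=M] -> [I,I,M]
Op 4: C2 read [C2 read: already in M, no change] -> [I,I,M]
Op 5: C0 write [C0 write: invalidate ['C2=M'] -> C0=M] -> [M,I,I]
Op 6: C1 write [C1 write: invalidate ['C0=M'] -> C1=M] -> [I,M,I]
Op 7: C0 write [C0 write: invalidate ['C1=M'] -> C0=M] -> [M,I,I]
Op 8: C0 read [C0 read: already in M, no change] -> [M,I,I]
Op 9: C0 read [C0 read: already in M, no change] -> [M,I,I]
Op 10: C1 read [C1 read from I: others=['C0=M'] -> C1=S, others downsized to S] -> [S,S,I]
Op 11: C0 write [C0 write: invalidate ['C1=S'] -> C0=M] -> [M,I,I]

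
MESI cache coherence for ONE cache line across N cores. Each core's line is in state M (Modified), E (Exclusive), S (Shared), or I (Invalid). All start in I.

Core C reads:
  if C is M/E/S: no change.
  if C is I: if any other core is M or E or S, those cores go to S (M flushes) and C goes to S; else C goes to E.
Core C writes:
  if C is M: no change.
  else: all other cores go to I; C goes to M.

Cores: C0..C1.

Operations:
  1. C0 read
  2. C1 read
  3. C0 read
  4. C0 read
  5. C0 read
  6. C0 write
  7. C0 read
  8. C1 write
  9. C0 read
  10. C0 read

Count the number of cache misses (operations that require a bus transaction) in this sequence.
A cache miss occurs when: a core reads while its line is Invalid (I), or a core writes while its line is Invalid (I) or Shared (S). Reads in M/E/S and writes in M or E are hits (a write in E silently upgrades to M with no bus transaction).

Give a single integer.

Op 1: C0 read [C0 read from I: no other sharers -> C0=E (exclusive)] -> [E,I] [MISS #1: read from I]
Op 2: C1 read [C1 read from I: others=['C0=E'] -> C1=S, others downsized to S] -> [S,S] [MISS #2: read from I]
Op 3: C0 read [C0 read: already in S, no change] -> [S,S] [hit: read from S]
Op 4: C0 read [C0 read: already in S, no change] -> [S,S] [hit: read from S]
Op 5: C0 read [C0 read: already in S, no change] -> [S,S] [hit: read from S]
Op 6: C0 write [C0 write: invalidate ['C1=S'] -> C0=M] -> [M,I] [MISS #3: write from S]
Op 7: C0 read [C0 read: already in M, no change] -> [M,I] [hit: read from M]
Op 8: C1 write [C1 write: invalidate ['C0=M'] -> C1=M] -> [I,M] [MISS #4: write from I]
Op 9: C0 read [C0 read from I: others=['C1=M'] -> C0=S, others downsized to S] -> [S,S] [MISS #5: read from I]
Op 10: C0 read [C0 read: already in S, no change] -> [S,S] [hit: read from S]

Answer: 5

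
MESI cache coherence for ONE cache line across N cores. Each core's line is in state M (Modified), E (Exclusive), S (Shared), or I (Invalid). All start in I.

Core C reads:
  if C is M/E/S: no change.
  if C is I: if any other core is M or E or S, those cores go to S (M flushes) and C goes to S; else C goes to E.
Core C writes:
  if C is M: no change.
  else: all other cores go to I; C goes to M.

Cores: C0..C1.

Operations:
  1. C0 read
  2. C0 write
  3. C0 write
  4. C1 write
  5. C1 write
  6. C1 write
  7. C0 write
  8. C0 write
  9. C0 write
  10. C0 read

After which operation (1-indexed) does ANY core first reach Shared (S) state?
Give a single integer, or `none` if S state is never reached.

Answer: none

Derivation:
Op 1: C0 read [C0 read from I: no other sharers -> C0=E (exclusive)] -> [E,I]
Op 2: C0 write [C0 write: invalidate none -> C0=M] -> [M,I]
Op 3: C0 write [C0 write: already M (modified), no change] -> [M,I]
Op 4: C1 write [C1 write: invalidate ['C0=M'] -> C1=M] -> [I,M]
Op 5: C1 write [C1 write: already M (modified), no change] -> [I,M]
Op 6: C1 write [C1 write: already M (modified), no change] -> [I,M]
Op 7: C0 write [C0 write: invalidate ['C1=M'] -> C0=M] -> [M,I]
Op 8: C0 write [C0 write: already M (modified), no change] -> [M,I]
Op 9: C0 write [C0 write: already M (modified), no change] -> [M,I]
Op 10: C0 read [C0 read: already in M, no change] -> [M,I]
S state never reached in this sequence.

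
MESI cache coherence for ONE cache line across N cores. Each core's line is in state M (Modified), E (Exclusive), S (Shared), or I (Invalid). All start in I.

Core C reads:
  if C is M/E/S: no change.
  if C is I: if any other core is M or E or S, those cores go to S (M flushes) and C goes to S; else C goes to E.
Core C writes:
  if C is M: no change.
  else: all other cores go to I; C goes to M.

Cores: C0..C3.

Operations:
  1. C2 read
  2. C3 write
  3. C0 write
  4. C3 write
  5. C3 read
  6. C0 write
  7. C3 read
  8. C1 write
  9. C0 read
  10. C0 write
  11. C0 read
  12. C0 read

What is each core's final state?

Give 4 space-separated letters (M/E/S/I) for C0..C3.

Op 1: C2 read [C2 read from I: no other sharers -> C2=E (exclusive)] -> [I,I,E,I]
Op 2: C3 write [C3 write: invalidate ['C2=E'] -> C3=M] -> [I,I,I,M]
Op 3: C0 write [C0 write: invalidate ['C3=M'] -> C0=M] -> [M,I,I,I]
Op 4: C3 write [C3 write: invalidate ['C0=M'] -> C3=M] -> [I,I,I,M]
Op 5: C3 read [C3 read: already in M, no change] -> [I,I,I,M]
Op 6: C0 write [C0 write: invalidate ['C3=M'] -> C0=M] -> [M,I,I,I]
Op 7: C3 read [C3 read from I: others=['C0=M'] -> C3=S, others downsized to S] -> [S,I,I,S]
Op 8: C1 write [C1 write: invalidate ['C0=S', 'C3=S'] -> C1=M] -> [I,M,I,I]
Op 9: C0 read [C0 read from I: others=['C1=M'] -> C0=S, others downsized to S] -> [S,S,I,I]
Op 10: C0 write [C0 write: invalidate ['C1=S'] -> C0=M] -> [M,I,I,I]
Op 11: C0 read [C0 read: already in M, no change] -> [M,I,I,I]
Op 12: C0 read [C0 read: already in M, no change] -> [M,I,I,I]

Answer: M I I I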